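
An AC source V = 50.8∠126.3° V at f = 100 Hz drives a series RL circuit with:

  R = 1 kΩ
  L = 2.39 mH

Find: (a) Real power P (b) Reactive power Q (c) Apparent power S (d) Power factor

Step 1 — Angular frequency: ω = 2π·f = 2π·100 = 628.3 rad/s.
Step 2 — Component impedances:
  R: Z = R = 1000 Ω
  L: Z = jωL = j·628.3·0.00239 = 0 + j1.502 Ω
Step 3 — Series combination: Z_total = R + L = 1000 + j1.502 Ω = 1000∠0.1° Ω.
Step 4 — Source phasor: V = 50.8∠126.3° V = -30.07 + j40.94 V.
Step 5 — Current: I = V / Z = -0.03001 + j0.04099 A = 0.0508∠126.2° A.
Step 6 — Complex power: S = V·I* = 2.581 + j0.003875 VA.
Step 7 — Real power: P = Re(S) = 2.581 W.
Step 8 — Reactive power: Q = Im(S) = 0.003875 VAR.
Step 9 — Apparent power: |S| = 2.581 VA.
Step 10 — Power factor: PF = P/|S| = 1 (lagging).

(a) P = 2.581 W  (b) Q = 0.003875 VAR  (c) S = 2.581 VA  (d) PF = 1 (lagging)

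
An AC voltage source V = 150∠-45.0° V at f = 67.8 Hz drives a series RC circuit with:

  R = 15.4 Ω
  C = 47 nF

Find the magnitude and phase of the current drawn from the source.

Step 1 — Angular frequency: ω = 2π·f = 2π·67.8 = 426 rad/s.
Step 2 — Component impedances:
  R: Z = R = 15.4 Ω
  C: Z = 1/(jωC) = -j/(ω·C) = 0 - j4.995e+04 Ω
Step 3 — Series combination: Z_total = R + C = 15.4 - j4.995e+04 Ω = 4.995e+04∠-90.0° Ω.
Step 4 — Source phasor: V = 150∠-45.0° V = 106.1 - j106.1 V.
Step 5 — Ohm's law: I = V / Z_total = (106.1 - j106.1) / (15.4 - j4.995e+04) = 0.002124 + j0.002123 A.
Step 6 — Convert to polar: |I| = 0.003003 A, ∠I = 45.0°.

I = 0.003003∠45.0° A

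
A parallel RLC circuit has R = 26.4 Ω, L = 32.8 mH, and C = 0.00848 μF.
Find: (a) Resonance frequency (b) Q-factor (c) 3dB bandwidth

Step 1 — Resonance: ω₀ = 1/√(LC) = 1/√(0.0328·8.48e-09) = 5.996e+04 rad/s.
Step 2 — f₀ = ω₀/(2π) = 9543 Hz.
Step 3 — Parallel Q: Q = R/(ω₀L) = 26.4/(5.996e+04·0.0328) = 0.01342.
Step 4 — Bandwidth: Δω = ω₀/Q = 4.467e+06 rad/s; BW = Δω/(2π) = 7.109e+05 Hz.

(a) f₀ = 9543 Hz  (b) Q = 0.01342  (c) BW = 7.109e+05 Hz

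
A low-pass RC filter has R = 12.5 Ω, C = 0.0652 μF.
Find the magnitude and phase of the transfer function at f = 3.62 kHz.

Step 1 — Angular frequency: ω = 2π·3620 = 2.275e+04 rad/s.
Step 2 — Transfer function: H(jω) = 1/(1 + jωRC).
Step 3 — Denominator: 1 + jωRC = 1 + j·2.275e+04·12.5·6.52e-08 = 1 + j0.01854.
Step 4 — H = 0.9997 - j0.01853.
Step 5 — Magnitude: |H| = 0.9998 (-0.0 dB); phase: φ = -1.1°.

|H| = 0.9998 (-0.0 dB), φ = -1.1°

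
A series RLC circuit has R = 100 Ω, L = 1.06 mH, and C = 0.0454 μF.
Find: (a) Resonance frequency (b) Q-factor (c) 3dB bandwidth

Step 1 — Resonance: ω₀ = 1/√(LC) = 1/√(0.00106·4.54e-08) = 1.442e+05 rad/s.
Step 2 — f₀ = ω₀/(2π) = 2.294e+04 Hz.
Step 3 — Series Q: Q = ω₀L/R = 1.442e+05·0.00106/100 = 1.528.
Step 4 — Bandwidth: Δω = ω₀/Q = 9.434e+04 rad/s; BW = Δω/(2π) = 1.501e+04 Hz.

(a) f₀ = 2.294e+04 Hz  (b) Q = 1.528  (c) BW = 1.501e+04 Hz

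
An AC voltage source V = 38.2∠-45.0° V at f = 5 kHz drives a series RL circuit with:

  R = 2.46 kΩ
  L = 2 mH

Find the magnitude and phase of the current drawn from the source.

Step 1 — Angular frequency: ω = 2π·f = 2π·5000 = 3.142e+04 rad/s.
Step 2 — Component impedances:
  R: Z = R = 2460 Ω
  L: Z = jωL = j·3.142e+04·0.002 = 0 + j62.83 Ω
Step 3 — Series combination: Z_total = R + L = 2460 + j62.83 Ω = 2461∠1.5° Ω.
Step 4 — Source phasor: V = 38.2∠-45.0° V = 27.01 - j27.01 V.
Step 5 — Ohm's law: I = V / Z_total = (27.01 - j27.01) / (2460 + j62.83) = 0.01069 - j0.01125 A.
Step 6 — Convert to polar: |I| = 0.01552 A, ∠I = -46.5°.

I = 0.01552∠-46.5° A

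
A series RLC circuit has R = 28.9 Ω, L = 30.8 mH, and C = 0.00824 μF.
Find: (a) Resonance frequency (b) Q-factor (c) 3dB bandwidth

Step 1 — Resonance: ω₀ = 1/√(LC) = 1/√(0.0308·8.24e-09) = 6.277e+04 rad/s.
Step 2 — f₀ = ω₀/(2π) = 9990 Hz.
Step 3 — Series Q: Q = ω₀L/R = 6.277e+04·0.0308/28.9 = 66.9.
Step 4 — Bandwidth: Δω = ω₀/Q = 938.3 rad/s; BW = Δω/(2π) = 149.3 Hz.

(a) f₀ = 9990 Hz  (b) Q = 66.9  (c) BW = 149.3 Hz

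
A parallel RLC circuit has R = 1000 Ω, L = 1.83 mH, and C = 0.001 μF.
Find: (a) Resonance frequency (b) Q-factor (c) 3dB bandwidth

Step 1 — Resonance: ω₀ = 1/√(LC) = 1/√(0.00183·1e-09) = 7.392e+05 rad/s.
Step 2 — f₀ = ω₀/(2π) = 1.177e+05 Hz.
Step 3 — Parallel Q: Q = R/(ω₀L) = 1000/(7.392e+05·0.00183) = 0.7392.
Step 4 — Bandwidth: Δω = ω₀/Q = 1e+06 rad/s; BW = Δω/(2π) = 1.592e+05 Hz.

(a) f₀ = 1.177e+05 Hz  (b) Q = 0.7392  (c) BW = 1.592e+05 Hz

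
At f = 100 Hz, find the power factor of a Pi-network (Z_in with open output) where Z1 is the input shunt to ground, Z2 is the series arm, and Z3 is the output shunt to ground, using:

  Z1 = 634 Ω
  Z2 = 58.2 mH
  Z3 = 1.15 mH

Step 1 — Angular frequency: ω = 2π·f = 2π·100 = 628.3 rad/s.
Step 2 — Component impedances:
  Z1: Z = R = 634 Ω
  Z2: Z = jωL = j·628.3·0.0582 = 0 + j36.57 Ω
  Z3: Z = jωL = j·628.3·0.00115 = 0 + j0.7226 Ω
Step 3 — With open output, the series arm Z2 and the output shunt Z3 appear in series to ground: Z2 + Z3 = 0 + j37.29 Ω.
Step 4 — Parallel with input shunt Z1: Z_in = Z1 || (Z2 + Z3) = 2.186 + j37.16 Ω = 37.23∠86.6° Ω.
Step 5 — Power factor: PF = cos(φ) = Re(Z)/|Z| = 2.186/37.23 = 0.05872.
Step 6 — Type: Im(Z) = 37.16 ⇒ lagging (phase φ = 86.6°).

PF = 0.05872 (lagging, φ = 86.6°)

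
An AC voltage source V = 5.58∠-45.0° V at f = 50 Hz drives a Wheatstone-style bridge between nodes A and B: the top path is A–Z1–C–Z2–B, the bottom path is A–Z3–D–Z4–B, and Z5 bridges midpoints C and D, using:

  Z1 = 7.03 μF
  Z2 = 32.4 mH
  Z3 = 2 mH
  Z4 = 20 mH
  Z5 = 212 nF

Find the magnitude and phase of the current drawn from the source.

Step 1 — Angular frequency: ω = 2π·f = 2π·50 = 314.2 rad/s.
Step 2 — Component impedances:
  Z1: Z = 1/(jωC) = -j/(ω·C) = 0 - j452.8 Ω
  Z2: Z = jωL = j·314.2·0.0324 = 0 + j10.18 Ω
  Z3: Z = jωL = j·314.2·0.002 = 0 + j0.6283 Ω
  Z4: Z = jωL = j·314.2·0.02 = 0 + j6.283 Ω
  Z5: Z = 1/(jωC) = -j/(ω·C) = 0 - j1.501e+04 Ω
Step 3 — Bridge requires nodal analysis (the Z5 bridge couples midpoints C and D, so the two paths cannot be reduced to a simple series/parallel combination). Setting node B to ground and injecting 1 A at node A, the 3-node admittance system at A, C, D solves to V_A = Z_AB = 0 + j7.024 Ω = 7.024∠90.0° Ω.
Step 4 — Source phasor: V = 5.58∠-45.0° V = 3.946 - j3.946 V.
Step 5 — Ohm's law: I = V / Z_total = (3.946 - j3.946) / (0 + j7.024) = -0.5617 - j0.5617 A.
Step 6 — Convert to polar: |I| = 0.7944 A, ∠I = -135.0°.

I = 0.7944∠-135.0° A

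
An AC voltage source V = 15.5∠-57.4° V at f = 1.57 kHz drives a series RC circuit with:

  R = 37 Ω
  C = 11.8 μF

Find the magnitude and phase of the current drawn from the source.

Step 1 — Angular frequency: ω = 2π·f = 2π·1570 = 9865 rad/s.
Step 2 — Component impedances:
  R: Z = R = 37 Ω
  C: Z = 1/(jωC) = -j/(ω·C) = 0 - j8.591 Ω
Step 3 — Series combination: Z_total = R + C = 37 - j8.591 Ω = 37.98∠-13.1° Ω.
Step 4 — Source phasor: V = 15.5∠-57.4° V = 8.351 - j13.06 V.
Step 5 — Ohm's law: I = V / Z_total = (8.351 - j13.06) / (37 - j8.591) = 0.2919 - j0.2851 A.
Step 6 — Convert to polar: |I| = 0.4081 A, ∠I = -44.3°.

I = 0.4081∠-44.3° A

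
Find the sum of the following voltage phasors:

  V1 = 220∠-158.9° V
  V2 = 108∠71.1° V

Step 1 — Convert each phasor to rectangular form:
  V1 = 220·(cos(-158.9°) + j·sin(-158.9°)) = -205.2 - j79.2 V
  V2 = 108·(cos(71.1°) + j·sin(71.1°)) = 34.98 + j102.2 V
Step 2 — Sum components: V_total = -170.3 + j22.98 V.
Step 3 — Convert to polar: |V_total| = 171.8 V, ∠V_total = 172.3°.

V_total = 171.8∠172.3° V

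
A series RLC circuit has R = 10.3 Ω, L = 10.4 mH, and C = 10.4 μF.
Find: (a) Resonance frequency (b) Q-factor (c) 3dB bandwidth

Step 1 — Resonance condition Im(Z)=0 gives ω₀ = 1/√(LC).
Step 2 — ω₀ = 1/√(0.0104·1.04e-05) = 3041 rad/s.
Step 3 — f₀ = ω₀/(2π) = 483.9 Hz.
Step 4 — Series Q: Q = ω₀L/R = 3041·0.0104/10.3 = 3.07.
Step 5 — 3dB bandwidth: Δω = ω₀/Q = 990.4 rad/s; BW = Δω/(2π) = 157.6 Hz.

(a) f₀ = 483.9 Hz  (b) Q = 3.07  (c) BW = 157.6 Hz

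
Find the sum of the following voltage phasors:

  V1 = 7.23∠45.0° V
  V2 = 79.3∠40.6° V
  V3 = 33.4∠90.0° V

Step 1 — Convert each phasor to rectangular form:
  V1 = 7.23·(cos(45.0°) + j·sin(45.0°)) = 5.112 + j5.112 V
  V2 = 79.3·(cos(40.6°) + j·sin(40.6°)) = 60.21 + j51.61 V
  V3 = 33.4·(cos(90.0°) + j·sin(90.0°)) = 0 + j33.4 V
Step 2 — Sum components: V_total = 65.32 + j90.12 V.
Step 3 — Convert to polar: |V_total| = 111.3 V, ∠V_total = 54.1°.

V_total = 111.3∠54.1° V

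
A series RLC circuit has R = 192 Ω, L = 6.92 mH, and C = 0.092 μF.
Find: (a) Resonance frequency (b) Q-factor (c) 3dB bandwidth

Step 1 — Resonance: ω₀ = 1/√(LC) = 1/√(0.00692·9.2e-08) = 3.963e+04 rad/s.
Step 2 — f₀ = ω₀/(2π) = 6308 Hz.
Step 3 — Series Q: Q = ω₀L/R = 3.963e+04·0.00692/192 = 1.428.
Step 4 — Bandwidth: Δω = ω₀/Q = 2.775e+04 rad/s; BW = Δω/(2π) = 4416 Hz.

(a) f₀ = 6308 Hz  (b) Q = 1.428  (c) BW = 4416 Hz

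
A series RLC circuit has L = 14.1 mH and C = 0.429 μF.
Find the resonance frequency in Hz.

Step 1 — Resonance condition Im(Z)=0 gives ω₀ = 1/√(LC).
Step 2 — ω₀ = 1/√(0.0141·4.29e-07) = 1.286e+04 rad/s.
Step 3 — f₀ = ω₀/(2π) = 2046 Hz.

f₀ = 2046 Hz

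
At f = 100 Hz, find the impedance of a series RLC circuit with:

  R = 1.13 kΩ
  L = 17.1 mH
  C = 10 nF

Step 1 — Angular frequency: ω = 2π·f = 2π·100 = 628.3 rad/s.
Step 2 — Component impedances:
  R: Z = R = 1130 Ω
  L: Z = jωL = j·628.3·0.0171 = 0 + j10.74 Ω
  C: Z = 1/(jωC) = -j/(ω·C) = 0 - j1.592e+05 Ω
Step 3 — Series combination: Z_total = R + L + C = 1130 - j1.591e+05 Ω = 1.591e+05∠-89.6° Ω.

Z = 1130 - j1.591e+05 Ω = 1.591e+05∠-89.6° Ω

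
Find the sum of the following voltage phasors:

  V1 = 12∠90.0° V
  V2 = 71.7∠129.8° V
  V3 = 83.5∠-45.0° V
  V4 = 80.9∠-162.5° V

Step 1 — Convert each phasor to rectangular form:
  V1 = 12·(cos(90.0°) + j·sin(90.0°)) = 0 + j12 V
  V2 = 71.7·(cos(129.8°) + j·sin(129.8°)) = -45.9 + j55.09 V
  V3 = 83.5·(cos(-45.0°) + j·sin(-45.0°)) = 59.04 - j59.04 V
  V4 = 80.9·(cos(-162.5°) + j·sin(-162.5°)) = -77.16 - j24.33 V
Step 2 — Sum components: V_total = -64.01 - j16.28 V.
Step 3 — Convert to polar: |V_total| = 66.05 V, ∠V_total = -165.7°.

V_total = 66.05∠-165.7° V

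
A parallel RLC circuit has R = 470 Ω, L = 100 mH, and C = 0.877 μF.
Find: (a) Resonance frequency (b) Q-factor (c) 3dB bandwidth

Step 1 — Resonance: ω₀ = 1/√(LC) = 1/√(0.1·8.77e-07) = 3377 rad/s.
Step 2 — f₀ = ω₀/(2π) = 537.4 Hz.
Step 3 — Parallel Q: Q = R/(ω₀L) = 470/(3377·0.1) = 1.392.
Step 4 — Bandwidth: Δω = ω₀/Q = 2426 rad/s; BW = Δω/(2π) = 386.1 Hz.

(a) f₀ = 537.4 Hz  (b) Q = 1.392  (c) BW = 386.1 Hz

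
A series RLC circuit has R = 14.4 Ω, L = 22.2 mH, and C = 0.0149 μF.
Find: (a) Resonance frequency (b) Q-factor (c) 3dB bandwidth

Step 1 — Resonance: ω₀ = 1/√(LC) = 1/√(0.0222·1.49e-08) = 5.498e+04 rad/s.
Step 2 — f₀ = ω₀/(2π) = 8751 Hz.
Step 3 — Series Q: Q = ω₀L/R = 5.498e+04·0.0222/14.4 = 84.77.
Step 4 — Bandwidth: Δω = ω₀/Q = 648.6 rad/s; BW = Δω/(2π) = 103.2 Hz.

(a) f₀ = 8751 Hz  (b) Q = 84.77  (c) BW = 103.2 Hz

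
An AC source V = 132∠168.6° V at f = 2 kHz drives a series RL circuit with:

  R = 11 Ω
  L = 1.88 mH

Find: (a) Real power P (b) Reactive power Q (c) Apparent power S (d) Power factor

Step 1 — Angular frequency: ω = 2π·f = 2π·2000 = 1.257e+04 rad/s.
Step 2 — Component impedances:
  R: Z = R = 11 Ω
  L: Z = jωL = j·1.257e+04·0.00188 = 0 + j23.62 Ω
Step 3 — Series combination: Z_total = R + L = 11 + j23.62 Ω = 26.06∠65.0° Ω.
Step 4 — Source phasor: V = 132∠168.6° V = -129.4 + j26.09 V.
Step 5 — Current: I = V / Z = -1.188 + j4.924 A = 5.065∠103.6° A.
Step 6 — Complex power: S = V·I* = 282.2 + j606.1 VA.
Step 7 — Real power: P = Re(S) = 282.2 W.
Step 8 — Reactive power: Q = Im(S) = 606.1 VAR.
Step 9 — Apparent power: |S| = 668.6 VA.
Step 10 — Power factor: PF = P/|S| = 0.4221 (lagging).

(a) P = 282.2 W  (b) Q = 606.1 VAR  (c) S = 668.6 VA  (d) PF = 0.4221 (lagging)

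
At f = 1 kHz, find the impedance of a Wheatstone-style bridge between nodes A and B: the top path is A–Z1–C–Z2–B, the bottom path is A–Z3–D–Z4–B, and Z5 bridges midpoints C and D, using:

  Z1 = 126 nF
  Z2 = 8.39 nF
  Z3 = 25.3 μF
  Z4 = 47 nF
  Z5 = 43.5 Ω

Step 1 — Angular frequency: ω = 2π·f = 2π·1000 = 6283 rad/s.
Step 2 — Component impedances:
  Z1: Z = 1/(jωC) = -j/(ω·C) = 0 - j1263 Ω
  Z2: Z = 1/(jωC) = -j/(ω·C) = 0 - j1.897e+04 Ω
  Z3: Z = 1/(jωC) = -j/(ω·C) = 0 - j6.291 Ω
  Z4: Z = 1/(jωC) = -j/(ω·C) = 0 - j3386 Ω
  Z5: Z = R = 43.5 Ω
Step 3 — Bridge requires nodal analysis (the Z5 bridge couples midpoints C and D, so the two paths cannot be reduced to a simple series/parallel combination). Setting node B to ground and injecting 1 A at node A, the 3-node admittance system at A, C, D solves to V_A = Z_AB = 0.9326 - j2880 Ω = 2880∠-90.0° Ω.

Z = 0.9326 - j2880 Ω = 2880∠-90.0° Ω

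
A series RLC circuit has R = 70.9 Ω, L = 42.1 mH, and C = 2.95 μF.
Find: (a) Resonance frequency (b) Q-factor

Step 1 — Resonance condition Im(Z)=0 gives ω₀ = 1/√(LC).
Step 2 — ω₀ = 1/√(0.0421·2.95e-06) = 2838 rad/s.
Step 3 — f₀ = ω₀/(2π) = 451.6 Hz.
Step 4 — Series Q: Q = ω₀L/R = 2838·0.0421/70.9 = 1.685.

(a) f₀ = 451.6 Hz  (b) Q = 1.685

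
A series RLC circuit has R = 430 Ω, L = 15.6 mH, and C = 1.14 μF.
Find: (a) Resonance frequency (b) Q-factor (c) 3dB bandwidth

Step 1 — Resonance: ω₀ = 1/√(LC) = 1/√(0.0156·1.14e-06) = 7499 rad/s.
Step 2 — f₀ = ω₀/(2π) = 1193 Hz.
Step 3 — Series Q: Q = ω₀L/R = 7499·0.0156/430 = 0.272.
Step 4 — Bandwidth: Δω = ω₀/Q = 2.756e+04 rad/s; BW = Δω/(2π) = 4387 Hz.

(a) f₀ = 1193 Hz  (b) Q = 0.272  (c) BW = 4387 Hz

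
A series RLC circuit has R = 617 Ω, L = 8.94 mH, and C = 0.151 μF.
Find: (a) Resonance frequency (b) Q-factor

Step 1 — Resonance condition Im(Z)=0 gives ω₀ = 1/√(LC).
Step 2 — ω₀ = 1/√(0.00894·1.51e-07) = 2.722e+04 rad/s.
Step 3 — f₀ = ω₀/(2π) = 4332 Hz.
Step 4 — Series Q: Q = ω₀L/R = 2.722e+04·0.00894/617 = 0.3944.

(a) f₀ = 4332 Hz  (b) Q = 0.3944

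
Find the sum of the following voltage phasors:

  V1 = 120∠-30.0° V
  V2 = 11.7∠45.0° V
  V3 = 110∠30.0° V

Step 1 — Convert each phasor to rectangular form:
  V1 = 120·(cos(-30.0°) + j·sin(-30.0°)) = 103.9 - j60 V
  V2 = 11.7·(cos(45.0°) + j·sin(45.0°)) = 8.273 + j8.273 V
  V3 = 110·(cos(30.0°) + j·sin(30.0°)) = 95.26 + j55 V
Step 2 — Sum components: V_total = 207.5 + j3.273 V.
Step 3 — Convert to polar: |V_total| = 207.5 V, ∠V_total = 0.9°.

V_total = 207.5∠0.9° V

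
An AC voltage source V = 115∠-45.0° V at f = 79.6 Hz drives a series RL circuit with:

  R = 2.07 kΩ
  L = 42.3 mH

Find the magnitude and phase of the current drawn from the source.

Step 1 — Angular frequency: ω = 2π·f = 2π·79.6 = 500.1 rad/s.
Step 2 — Component impedances:
  R: Z = R = 2070 Ω
  L: Z = jωL = j·500.1·0.0423 = 0 + j21.16 Ω
Step 3 — Series combination: Z_total = R + L = 2070 + j21.16 Ω = 2070∠0.6° Ω.
Step 4 — Source phasor: V = 115∠-45.0° V = 81.32 - j81.32 V.
Step 5 — Ohm's law: I = V / Z_total = (81.32 - j81.32) / (2070 + j21.16) = 0.03888 - j0.03968 A.
Step 6 — Convert to polar: |I| = 0.05555 A, ∠I = -45.6°.

I = 0.05555∠-45.6° A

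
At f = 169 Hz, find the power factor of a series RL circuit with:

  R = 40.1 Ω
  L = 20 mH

Step 1 — Angular frequency: ω = 2π·f = 2π·169 = 1062 rad/s.
Step 2 — Component impedances:
  R: Z = R = 40.1 Ω
  L: Z = jωL = j·1062·0.02 = 0 + j21.24 Ω
Step 3 — Series combination: Z_total = R + L = 40.1 + j21.24 Ω = 45.38∠27.9° Ω.
Step 4 — Power factor: PF = cos(φ) = Re(Z)/|Z| = 40.1/45.377 = 0.8837.
Step 5 — Type: Im(Z) = 21.24 ⇒ lagging (phase φ = 27.9°).

PF = 0.8837 (lagging, φ = 27.9°)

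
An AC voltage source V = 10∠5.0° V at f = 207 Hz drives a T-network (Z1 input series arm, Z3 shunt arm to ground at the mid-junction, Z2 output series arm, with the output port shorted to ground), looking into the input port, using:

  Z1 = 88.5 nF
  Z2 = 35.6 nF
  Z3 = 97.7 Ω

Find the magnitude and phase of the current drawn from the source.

Step 1 — Angular frequency: ω = 2π·f = 2π·207 = 1301 rad/s.
Step 2 — Component impedances:
  Z1: Z = 1/(jωC) = -j/(ω·C) = 0 - j8688 Ω
  Z2: Z = 1/(jωC) = -j/(ω·C) = 0 - j2.16e+04 Ω
  Z3: Z = R = 97.7 Ω
Step 3 — With the output port shorted to ground, the output series arm Z2 runs from the junction to ground; the shunt arm Z3 also runs from the junction to ground. They appear in parallel: Z3 || Z2 = 97.7 - j0.442 Ω.
Step 4 — Series with input arm Z1: Z_in = Z1 + (Z3 || Z2) = 97.7 - j8688 Ω = 8689∠-89.4° Ω.
Step 5 — Source phasor: V = 10∠5.0° V = 9.962 + j0.8716 V.
Step 6 — Ohm's law: I = V / Z_total = (9.962 + j0.8716) / (97.7 - j8688) = -8.741e-05 + j0.001148 A.
Step 7 — Convert to polar: |I| = 0.001151 A, ∠I = 94.4°.

I = 0.001151∠94.4° A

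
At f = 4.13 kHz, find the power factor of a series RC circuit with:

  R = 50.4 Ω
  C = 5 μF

Step 1 — Angular frequency: ω = 2π·f = 2π·4130 = 2.595e+04 rad/s.
Step 2 — Component impedances:
  R: Z = R = 50.4 Ω
  C: Z = 1/(jωC) = -j/(ω·C) = 0 - j7.707 Ω
Step 3 — Series combination: Z_total = R + C = 50.4 - j7.707 Ω = 50.99∠-8.7° Ω.
Step 4 — Power factor: PF = cos(φ) = Re(Z)/|Z| = 50.4/50.986 = 0.9885.
Step 5 — Type: Im(Z) = -7.707 ⇒ leading (phase φ = -8.7°).

PF = 0.9885 (leading, φ = -8.7°)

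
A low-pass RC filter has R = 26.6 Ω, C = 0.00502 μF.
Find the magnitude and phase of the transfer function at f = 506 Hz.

Step 1 — Angular frequency: ω = 2π·506 = 3179 rad/s.
Step 2 — Transfer function: H(jω) = 1/(1 + jωRC).
Step 3 — Denominator: 1 + jωRC = 1 + j·3179·26.6·5.02e-09 = 1 + j0.0004245.
Step 4 — H = 1 - j0.0004245.
Step 5 — Magnitude: |H| = 1 (-0.0 dB); phase: φ = -0.0°.

|H| = 1 (-0.0 dB), φ = -0.0°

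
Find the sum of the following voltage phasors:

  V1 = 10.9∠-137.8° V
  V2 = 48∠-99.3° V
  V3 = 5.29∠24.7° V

Step 1 — Convert each phasor to rectangular form:
  V1 = 10.9·(cos(-137.8°) + j·sin(-137.8°)) = -8.075 - j7.322 V
  V2 = 48·(cos(-99.3°) + j·sin(-99.3°)) = -7.757 - j47.37 V
  V3 = 5.29·(cos(24.7°) + j·sin(24.7°)) = 4.806 + j2.211 V
Step 2 — Sum components: V_total = -11.03 - j52.48 V.
Step 3 — Convert to polar: |V_total| = 53.63 V, ∠V_total = -101.9°.

V_total = 53.63∠-101.9° V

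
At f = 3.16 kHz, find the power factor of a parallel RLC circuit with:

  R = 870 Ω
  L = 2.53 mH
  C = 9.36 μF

Step 1 — Angular frequency: ω = 2π·f = 2π·3160 = 1.985e+04 rad/s.
Step 2 — Component impedances:
  R: Z = R = 870 Ω
  L: Z = jωL = j·1.985e+04·0.00253 = 0 + j50.23 Ω
  C: Z = 1/(jωC) = -j/(ω·C) = 0 - j5.381 Ω
Step 3 — Parallel combination: 1/Z_total = 1/R + 1/L + 1/C; Z_total = 0.04174 - j6.026 Ω = 6.026∠-89.6° Ω.
Step 4 — Power factor: PF = cos(φ) = Re(Z)/|Z| = 0.04174/6.026 = 0.006927.
Step 5 — Type: Im(Z) = -6.026 ⇒ leading (phase φ = -89.6°).

PF = 0.006927 (leading, φ = -89.6°)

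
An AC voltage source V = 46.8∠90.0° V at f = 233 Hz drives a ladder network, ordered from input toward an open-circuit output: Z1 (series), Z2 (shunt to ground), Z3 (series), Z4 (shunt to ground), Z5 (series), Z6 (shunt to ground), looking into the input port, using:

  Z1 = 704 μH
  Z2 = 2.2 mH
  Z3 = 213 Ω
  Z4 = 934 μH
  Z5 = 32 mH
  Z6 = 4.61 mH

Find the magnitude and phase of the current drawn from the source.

Step 1 — Angular frequency: ω = 2π·f = 2π·233 = 1464 rad/s.
Step 2 — Component impedances:
  Z1: Z = jωL = j·1464·0.000704 = 0 + j1.031 Ω
  Z2: Z = jωL = j·1464·0.0022 = 0 + j3.221 Ω
  Z3: Z = R = 213 Ω
  Z4: Z = jωL = j·1464·0.000934 = 0 + j1.367 Ω
  Z5: Z = jωL = j·1464·0.032 = 0 + j46.85 Ω
  Z6: Z = jωL = j·1464·0.00461 = 0 + j6.749 Ω
Step 3 — Ladder network (open output): work backward from the far end, alternating series and parallel combinations. Z_in = 0.04868 + j4.25 Ω = 4.251∠89.3° Ω.
Step 4 — Source phasor: V = 46.8∠90.0° V = 0 + j46.8 V.
Step 5 — Ohm's law: I = V / Z_total = (0 + j46.8) / (0.04868 + j4.25) = 11.01 + j0.1261 A.
Step 6 — Convert to polar: |I| = 11.01 A, ∠I = 0.7°.

I = 11.01∠0.7° A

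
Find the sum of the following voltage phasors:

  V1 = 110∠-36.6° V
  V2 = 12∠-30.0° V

Step 1 — Convert each phasor to rectangular form:
  V1 = 110·(cos(-36.6°) + j·sin(-36.6°)) = 88.31 - j65.58 V
  V2 = 12·(cos(-30.0°) + j·sin(-30.0°)) = 10.39 - j6 V
Step 2 — Sum components: V_total = 98.7 - j71.58 V.
Step 3 — Convert to polar: |V_total| = 121.9 V, ∠V_total = -36.0°.

V_total = 121.9∠-36.0° V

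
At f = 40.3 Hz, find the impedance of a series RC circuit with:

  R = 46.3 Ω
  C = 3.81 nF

Step 1 — Angular frequency: ω = 2π·f = 2π·40.3 = 253.2 rad/s.
Step 2 — Component impedances:
  R: Z = R = 46.3 Ω
  C: Z = 1/(jωC) = -j/(ω·C) = 0 - j1.037e+06 Ω
Step 3 — Series combination: Z_total = R + C = 46.3 - j1.037e+06 Ω = 1.037e+06∠-90.0° Ω.

Z = 46.3 - j1.037e+06 Ω = 1.037e+06∠-90.0° Ω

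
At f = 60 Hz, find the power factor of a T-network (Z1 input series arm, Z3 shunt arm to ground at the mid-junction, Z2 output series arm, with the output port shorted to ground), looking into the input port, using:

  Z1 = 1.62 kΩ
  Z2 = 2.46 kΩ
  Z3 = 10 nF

Step 1 — Angular frequency: ω = 2π·f = 2π·60 = 377 rad/s.
Step 2 — Component impedances:
  Z1: Z = R = 1620 Ω
  Z2: Z = R = 2460 Ω
  Z3: Z = 1/(jωC) = -j/(ω·C) = 0 - j2.653e+05 Ω
Step 3 — With the output port shorted to ground, the output series arm Z2 runs from the junction to ground; the shunt arm Z3 also runs from the junction to ground. They appear in parallel: Z3 || Z2 = 2460 - j22.81 Ω.
Step 4 — Series with input arm Z1: Z_in = Z1 + (Z3 || Z2) = 4080 - j22.81 Ω = 4080∠-0.3° Ω.
Step 5 — Power factor: PF = cos(φ) = Re(Z)/|Z| = 4080/4080 = 1.
Step 6 — Type: Im(Z) = -22.81 ⇒ leading (phase φ = -0.3°).

PF = 1 (leading, φ = -0.3°)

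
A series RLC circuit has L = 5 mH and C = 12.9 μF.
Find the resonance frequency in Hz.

Step 1 — Resonance condition Im(Z)=0 gives ω₀ = 1/√(LC).
Step 2 — ω₀ = 1/√(0.005·1.29e-05) = 3937 rad/s.
Step 3 — f₀ = ω₀/(2π) = 626.7 Hz.

f₀ = 626.7 Hz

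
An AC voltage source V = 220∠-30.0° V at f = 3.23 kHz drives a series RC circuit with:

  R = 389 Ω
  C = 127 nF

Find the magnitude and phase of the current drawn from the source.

Step 1 — Angular frequency: ω = 2π·f = 2π·3230 = 2.029e+04 rad/s.
Step 2 — Component impedances:
  R: Z = R = 389 Ω
  C: Z = 1/(jωC) = -j/(ω·C) = 0 - j388 Ω
Step 3 — Series combination: Z_total = R + C = 389 - j388 Ω = 549.4∠-44.9° Ω.
Step 4 — Source phasor: V = 220∠-30.0° V = 190.5 - j110 V.
Step 5 — Ohm's law: I = V / Z_total = (190.5 - j110) / (389 - j388) = 0.3869 + j0.1031 A.
Step 6 — Convert to polar: |I| = 0.4004 A, ∠I = 14.9°.

I = 0.4004∠14.9° A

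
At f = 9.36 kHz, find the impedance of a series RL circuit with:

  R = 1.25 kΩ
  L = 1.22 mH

Step 1 — Angular frequency: ω = 2π·f = 2π·9360 = 5.881e+04 rad/s.
Step 2 — Component impedances:
  R: Z = R = 1250 Ω
  L: Z = jωL = j·5.881e+04·0.00122 = 0 + j71.75 Ω
Step 3 — Series combination: Z_total = R + L = 1250 + j71.75 Ω = 1252∠3.3° Ω.

Z = 1250 + j71.75 Ω = 1252∠3.3° Ω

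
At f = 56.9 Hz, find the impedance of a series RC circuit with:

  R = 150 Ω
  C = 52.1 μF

Step 1 — Angular frequency: ω = 2π·f = 2π·56.9 = 357.5 rad/s.
Step 2 — Component impedances:
  R: Z = R = 150 Ω
  C: Z = 1/(jωC) = -j/(ω·C) = 0 - j53.69 Ω
Step 3 — Series combination: Z_total = R + C = 150 - j53.69 Ω = 159.3∠-19.7° Ω.

Z = 150 - j53.69 Ω = 159.3∠-19.7° Ω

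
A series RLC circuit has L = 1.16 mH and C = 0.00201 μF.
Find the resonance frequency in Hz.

Step 1 — Resonance condition Im(Z)=0 gives ω₀ = 1/√(LC).
Step 2 — ω₀ = 1/√(0.00116·2.01e-09) = 6.549e+05 rad/s.
Step 3 — f₀ = ω₀/(2π) = 1.042e+05 Hz.

f₀ = 1.042e+05 Hz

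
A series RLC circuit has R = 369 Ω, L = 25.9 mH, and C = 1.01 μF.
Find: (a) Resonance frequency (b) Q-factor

Step 1 — Resonance condition Im(Z)=0 gives ω₀ = 1/√(LC).
Step 2 — ω₀ = 1/√(0.0259·1.01e-06) = 6183 rad/s.
Step 3 — f₀ = ω₀/(2π) = 984 Hz.
Step 4 — Series Q: Q = ω₀L/R = 6183·0.0259/369 = 0.434.

(a) f₀ = 984 Hz  (b) Q = 0.434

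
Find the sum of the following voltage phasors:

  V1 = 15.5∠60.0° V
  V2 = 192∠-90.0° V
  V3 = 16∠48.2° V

Step 1 — Convert each phasor to rectangular form:
  V1 = 15.5·(cos(60.0°) + j·sin(60.0°)) = 7.75 + j13.42 V
  V2 = 192·(cos(-90.0°) + j·sin(-90.0°)) = 0 - j192 V
  V3 = 16·(cos(48.2°) + j·sin(48.2°)) = 10.66 + j11.93 V
Step 2 — Sum components: V_total = 18.41 - j166.6 V.
Step 3 — Convert to polar: |V_total| = 167.7 V, ∠V_total = -83.7°.

V_total = 167.7∠-83.7° V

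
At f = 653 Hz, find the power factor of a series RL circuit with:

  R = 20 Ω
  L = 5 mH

Step 1 — Angular frequency: ω = 2π·f = 2π·653 = 4103 rad/s.
Step 2 — Component impedances:
  R: Z = R = 20 Ω
  L: Z = jωL = j·4103·0.005 = 0 + j20.51 Ω
Step 3 — Series combination: Z_total = R + L = 20 + j20.51 Ω = 28.65∠45.7° Ω.
Step 4 — Power factor: PF = cos(φ) = Re(Z)/|Z| = 20/28.65 = 0.6981.
Step 5 — Type: Im(Z) = 20.51 ⇒ lagging (phase φ = 45.7°).

PF = 0.6981 (lagging, φ = 45.7°)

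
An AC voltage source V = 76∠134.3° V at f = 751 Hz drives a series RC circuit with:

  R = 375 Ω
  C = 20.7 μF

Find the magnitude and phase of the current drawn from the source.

Step 1 — Angular frequency: ω = 2π·f = 2π·751 = 4719 rad/s.
Step 2 — Component impedances:
  R: Z = R = 375 Ω
  C: Z = 1/(jωC) = -j/(ω·C) = 0 - j10.24 Ω
Step 3 — Series combination: Z_total = R + C = 375 - j10.24 Ω = 375.1∠-1.6° Ω.
Step 4 — Source phasor: V = 76∠134.3° V = -53.08 + j54.39 V.
Step 5 — Ohm's law: I = V / Z_total = (-53.08 + j54.39) / (375 - j10.24) = -0.1454 + j0.1411 A.
Step 6 — Convert to polar: |I| = 0.2026 A, ∠I = 135.9°.

I = 0.2026∠135.9° A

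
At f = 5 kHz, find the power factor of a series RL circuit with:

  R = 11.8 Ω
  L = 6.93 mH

Step 1 — Angular frequency: ω = 2π·f = 2π·5000 = 3.142e+04 rad/s.
Step 2 — Component impedances:
  R: Z = R = 11.8 Ω
  L: Z = jωL = j·3.142e+04·0.00693 = 0 + j217.7 Ω
Step 3 — Series combination: Z_total = R + L = 11.8 + j217.7 Ω = 218∠86.9° Ω.
Step 4 — Power factor: PF = cos(φ) = Re(Z)/|Z| = 11.8/218.03 = 0.05412.
Step 5 — Type: Im(Z) = 217.7 ⇒ lagging (phase φ = 86.9°).

PF = 0.05412 (lagging, φ = 86.9°)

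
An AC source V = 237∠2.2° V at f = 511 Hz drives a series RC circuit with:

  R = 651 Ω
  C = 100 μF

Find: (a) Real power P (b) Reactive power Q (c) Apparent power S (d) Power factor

Step 1 — Angular frequency: ω = 2π·f = 2π·511 = 3211 rad/s.
Step 2 — Component impedances:
  R: Z = R = 651 Ω
  C: Z = 1/(jωC) = -j/(ω·C) = 0 - j3.115 Ω
Step 3 — Series combination: Z_total = R + C = 651 - j3.115 Ω = 651∠-0.3° Ω.
Step 4 — Source phasor: V = 237∠2.2° V = 236.8 + j9.098 V.
Step 5 — Current: I = V / Z = 0.3637 + j0.01572 A = 0.3641∠2.5° A.
Step 6 — Complex power: S = V·I* = 86.28 - j0.4128 VA.
Step 7 — Real power: P = Re(S) = 86.28 W.
Step 8 — Reactive power: Q = Im(S) = -0.4128 VAR.
Step 9 — Apparent power: |S| = 86.28 VA.
Step 10 — Power factor: PF = P/|S| = 1 (leading).

(a) P = 86.28 W  (b) Q = -0.4128 VAR  (c) S = 86.28 VA  (d) PF = 1 (leading)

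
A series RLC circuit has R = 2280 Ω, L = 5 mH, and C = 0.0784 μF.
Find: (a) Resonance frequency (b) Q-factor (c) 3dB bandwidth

Step 1 — Resonance: ω₀ = 1/√(LC) = 1/√(0.005·7.84e-08) = 5.051e+04 rad/s.
Step 2 — f₀ = ω₀/(2π) = 8039 Hz.
Step 3 — Series Q: Q = ω₀L/R = 5.051e+04·0.005/2280 = 0.1108.
Step 4 — Bandwidth: Δω = ω₀/Q = 4.56e+05 rad/s; BW = Δω/(2π) = 7.257e+04 Hz.

(a) f₀ = 8039 Hz  (b) Q = 0.1108  (c) BW = 7.257e+04 Hz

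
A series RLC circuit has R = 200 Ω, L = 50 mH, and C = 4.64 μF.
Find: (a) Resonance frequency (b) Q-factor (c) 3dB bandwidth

Step 1 — Resonance condition Im(Z)=0 gives ω₀ = 1/√(LC).
Step 2 — ω₀ = 1/√(0.05·4.64e-06) = 2076 rad/s.
Step 3 — f₀ = ω₀/(2π) = 330.4 Hz.
Step 4 — Series Q: Q = ω₀L/R = 2076·0.05/200 = 0.519.
Step 5 — 3dB bandwidth: Δω = ω₀/Q = 4000 rad/s; BW = Δω/(2π) = 636.6 Hz.

(a) f₀ = 330.4 Hz  (b) Q = 0.519  (c) BW = 636.6 Hz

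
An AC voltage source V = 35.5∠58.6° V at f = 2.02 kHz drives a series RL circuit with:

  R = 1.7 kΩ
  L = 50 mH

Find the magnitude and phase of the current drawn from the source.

Step 1 — Angular frequency: ω = 2π·f = 2π·2020 = 1.269e+04 rad/s.
Step 2 — Component impedances:
  R: Z = R = 1700 Ω
  L: Z = jωL = j·1.269e+04·0.05 = 0 + j634.6 Ω
Step 3 — Series combination: Z_total = R + L = 1700 + j634.6 Ω = 1815∠20.5° Ω.
Step 4 — Source phasor: V = 35.5∠58.6° V = 18.5 + j30.3 V.
Step 5 — Ohm's law: I = V / Z_total = (18.5 + j30.3) / (1700 + j634.6) = 0.01539 + j0.01208 A.
Step 6 — Convert to polar: |I| = 0.01956 A, ∠I = 38.1°.

I = 0.01956∠38.1° A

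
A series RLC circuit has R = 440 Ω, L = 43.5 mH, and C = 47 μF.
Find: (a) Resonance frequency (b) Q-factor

Step 1 — Resonance condition Im(Z)=0 gives ω₀ = 1/√(LC).
Step 2 — ω₀ = 1/√(0.0435·4.7e-05) = 699.4 rad/s.
Step 3 — f₀ = ω₀/(2π) = 111.3 Hz.
Step 4 — Series Q: Q = ω₀L/R = 699.4·0.0435/440 = 0.06914.

(a) f₀ = 111.3 Hz  (b) Q = 0.06914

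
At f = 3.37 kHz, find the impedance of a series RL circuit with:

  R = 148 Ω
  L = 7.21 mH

Step 1 — Angular frequency: ω = 2π·f = 2π·3370 = 2.117e+04 rad/s.
Step 2 — Component impedances:
  R: Z = R = 148 Ω
  L: Z = jωL = j·2.117e+04·0.00721 = 0 + j152.7 Ω
Step 3 — Series combination: Z_total = R + L = 148 + j152.7 Ω = 212.6∠45.9° Ω.

Z = 148 + j152.7 Ω = 212.6∠45.9° Ω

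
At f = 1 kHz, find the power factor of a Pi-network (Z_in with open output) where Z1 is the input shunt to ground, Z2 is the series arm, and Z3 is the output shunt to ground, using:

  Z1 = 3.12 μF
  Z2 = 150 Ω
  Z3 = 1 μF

Step 1 — Angular frequency: ω = 2π·f = 2π·1000 = 6283 rad/s.
Step 2 — Component impedances:
  Z1: Z = 1/(jωC) = -j/(ω·C) = 0 - j51.01 Ω
  Z2: Z = R = 150 Ω
  Z3: Z = 1/(jωC) = -j/(ω·C) = 0 - j159.2 Ω
Step 3 — With open output, the series arm Z2 and the output shunt Z3 appear in series to ground: Z2 + Z3 = 150 - j159.2 Ω.
Step 4 — Parallel with input shunt Z1: Z_in = Z1 || (Z2 + Z3) = 5.855 - j42.81 Ω = 43.21∠-82.2° Ω.
Step 5 — Power factor: PF = cos(φ) = Re(Z)/|Z| = 5.855/43.21 = 0.1355.
Step 6 — Type: Im(Z) = -42.81 ⇒ leading (phase φ = -82.2°).

PF = 0.1355 (leading, φ = -82.2°)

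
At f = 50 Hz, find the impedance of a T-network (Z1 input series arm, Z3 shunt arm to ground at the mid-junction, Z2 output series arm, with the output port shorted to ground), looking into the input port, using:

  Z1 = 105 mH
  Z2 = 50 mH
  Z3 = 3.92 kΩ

Step 1 — Angular frequency: ω = 2π·f = 2π·50 = 314.2 rad/s.
Step 2 — Component impedances:
  Z1: Z = jωL = j·314.2·0.105 = 0 + j32.99 Ω
  Z2: Z = jωL = j·314.2·0.05 = 0 + j15.71 Ω
  Z3: Z = R = 3920 Ω
Step 3 — With the output port shorted to ground, the output series arm Z2 runs from the junction to ground; the shunt arm Z3 also runs from the junction to ground. They appear in parallel: Z3 || Z2 = 0.06294 + j15.71 Ω.
Step 4 — Series with input arm Z1: Z_in = Z1 + (Z3 || Z2) = 0.06294 + j48.69 Ω = 48.69∠89.9° Ω.

Z = 0.06294 + j48.69 Ω = 48.69∠89.9° Ω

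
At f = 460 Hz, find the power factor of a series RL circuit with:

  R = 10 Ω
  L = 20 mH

Step 1 — Angular frequency: ω = 2π·f = 2π·460 = 2890 rad/s.
Step 2 — Component impedances:
  R: Z = R = 10 Ω
  L: Z = jωL = j·2890·0.02 = 0 + j57.81 Ω
Step 3 — Series combination: Z_total = R + L = 10 + j57.81 Ω = 58.66∠80.2° Ω.
Step 4 — Power factor: PF = cos(φ) = Re(Z)/|Z| = 10/58.66 = 0.1705.
Step 5 — Type: Im(Z) = 57.81 ⇒ lagging (phase φ = 80.2°).

PF = 0.1705 (lagging, φ = 80.2°)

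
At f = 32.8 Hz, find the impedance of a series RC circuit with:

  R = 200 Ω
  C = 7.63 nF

Step 1 — Angular frequency: ω = 2π·f = 2π·32.8 = 206.1 rad/s.
Step 2 — Component impedances:
  R: Z = R = 200 Ω
  C: Z = 1/(jωC) = -j/(ω·C) = 0 - j6.359e+05 Ω
Step 3 — Series combination: Z_total = R + C = 200 - j6.359e+05 Ω = 6.359e+05∠-90.0° Ω.

Z = 200 - j6.359e+05 Ω = 6.359e+05∠-90.0° Ω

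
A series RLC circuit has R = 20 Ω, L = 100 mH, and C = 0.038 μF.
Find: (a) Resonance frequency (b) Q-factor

Step 1 — Resonance condition Im(Z)=0 gives ω₀ = 1/√(LC).
Step 2 — ω₀ = 1/√(0.1·3.8e-08) = 1.622e+04 rad/s.
Step 3 — f₀ = ω₀/(2π) = 2582 Hz.
Step 4 — Series Q: Q = ω₀L/R = 1.622e+04·0.1/20 = 81.11.

(a) f₀ = 2582 Hz  (b) Q = 81.11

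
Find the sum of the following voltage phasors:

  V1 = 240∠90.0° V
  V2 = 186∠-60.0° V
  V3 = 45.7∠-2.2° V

Step 1 — Convert each phasor to rectangular form:
  V1 = 240·(cos(90.0°) + j·sin(90.0°)) = 0 + j240 V
  V2 = 186·(cos(-60.0°) + j·sin(-60.0°)) = 93 - j161.1 V
  V3 = 45.7·(cos(-2.2°) + j·sin(-2.2°)) = 45.67 - j1.754 V
Step 2 — Sum components: V_total = 138.7 + j77.16 V.
Step 3 — Convert to polar: |V_total| = 158.7 V, ∠V_total = 29.1°.

V_total = 158.7∠29.1° V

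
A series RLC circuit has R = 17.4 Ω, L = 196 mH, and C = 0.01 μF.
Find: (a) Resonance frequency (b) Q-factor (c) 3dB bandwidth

Step 1 — Resonance condition Im(Z)=0 gives ω₀ = 1/√(LC).
Step 2 — ω₀ = 1/√(0.196·1e-08) = 2.259e+04 rad/s.
Step 3 — f₀ = ω₀/(2π) = 3595 Hz.
Step 4 — Series Q: Q = ω₀L/R = 2.259e+04·0.196/17.4 = 254.4.
Step 5 — 3dB bandwidth: Δω = ω₀/Q = 88.78 rad/s; BW = Δω/(2π) = 14.13 Hz.

(a) f₀ = 3595 Hz  (b) Q = 254.4  (c) BW = 14.13 Hz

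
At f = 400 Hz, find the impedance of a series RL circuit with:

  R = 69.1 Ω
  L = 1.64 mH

Step 1 — Angular frequency: ω = 2π·f = 2π·400 = 2513 rad/s.
Step 2 — Component impedances:
  R: Z = R = 69.1 Ω
  L: Z = jωL = j·2513·0.00164 = 0 + j4.122 Ω
Step 3 — Series combination: Z_total = R + L = 69.1 + j4.122 Ω = 69.22∠3.4° Ω.

Z = 69.1 + j4.122 Ω = 69.22∠3.4° Ω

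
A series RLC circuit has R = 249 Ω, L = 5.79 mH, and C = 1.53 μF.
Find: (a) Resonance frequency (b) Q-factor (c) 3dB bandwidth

Step 1 — Resonance: ω₀ = 1/√(LC) = 1/√(0.00579·1.53e-06) = 1.062e+04 rad/s.
Step 2 — f₀ = ω₀/(2π) = 1691 Hz.
Step 3 — Series Q: Q = ω₀L/R = 1.062e+04·0.00579/249 = 0.2471.
Step 4 — Bandwidth: Δω = ω₀/Q = 4.301e+04 rad/s; BW = Δω/(2π) = 6844 Hz.

(a) f₀ = 1691 Hz  (b) Q = 0.2471  (c) BW = 6844 Hz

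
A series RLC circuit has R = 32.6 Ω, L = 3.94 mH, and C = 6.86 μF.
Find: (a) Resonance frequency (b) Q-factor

Step 1 — Resonance condition Im(Z)=0 gives ω₀ = 1/√(LC).
Step 2 — ω₀ = 1/√(0.00394·6.86e-06) = 6083 rad/s.
Step 3 — f₀ = ω₀/(2π) = 968.1 Hz.
Step 4 — Series Q: Q = ω₀L/R = 6083·0.00394/32.6 = 0.7351.

(a) f₀ = 968.1 Hz  (b) Q = 0.7351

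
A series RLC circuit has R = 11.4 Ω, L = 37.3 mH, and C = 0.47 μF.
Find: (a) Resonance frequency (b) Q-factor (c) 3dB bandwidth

Step 1 — Resonance: ω₀ = 1/√(LC) = 1/√(0.0373·4.7e-07) = 7553 rad/s.
Step 2 — f₀ = ω₀/(2π) = 1202 Hz.
Step 3 — Series Q: Q = ω₀L/R = 7553·0.0373/11.4 = 24.71.
Step 4 — Bandwidth: Δω = ω₀/Q = 305.6 rad/s; BW = Δω/(2π) = 48.64 Hz.

(a) f₀ = 1202 Hz  (b) Q = 24.71  (c) BW = 48.64 Hz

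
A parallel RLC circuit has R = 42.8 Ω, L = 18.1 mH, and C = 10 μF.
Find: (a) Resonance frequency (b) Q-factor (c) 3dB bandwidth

Step 1 — Resonance: ω₀ = 1/√(LC) = 1/√(0.0181·1e-05) = 2351 rad/s.
Step 2 — f₀ = ω₀/(2π) = 374.1 Hz.
Step 3 — Parallel Q: Q = R/(ω₀L) = 42.8/(2351·0.0181) = 1.006.
Step 4 — Bandwidth: Δω = ω₀/Q = 2336 rad/s; BW = Δω/(2π) = 371.9 Hz.

(a) f₀ = 374.1 Hz  (b) Q = 1.006  (c) BW = 371.9 Hz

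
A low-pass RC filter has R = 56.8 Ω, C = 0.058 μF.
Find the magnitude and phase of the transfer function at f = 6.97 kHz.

Step 1 — Angular frequency: ω = 2π·6970 = 4.379e+04 rad/s.
Step 2 — Transfer function: H(jω) = 1/(1 + jωRC).
Step 3 — Denominator: 1 + jωRC = 1 + j·4.379e+04·56.8·5.8e-08 = 1 + j0.1443.
Step 4 — H = 0.9796 - j0.1413.
Step 5 — Magnitude: |H| = 0.9898 (-0.1 dB); phase: φ = -8.2°.

|H| = 0.9898 (-0.1 dB), φ = -8.2°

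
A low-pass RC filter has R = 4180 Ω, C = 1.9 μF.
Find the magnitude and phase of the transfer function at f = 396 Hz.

Step 1 — Angular frequency: ω = 2π·396 = 2488 rad/s.
Step 2 — Transfer function: H(jω) = 1/(1 + jωRC).
Step 3 — Denominator: 1 + jωRC = 1 + j·2488·4180·1.9e-06 = 1 + j19.76.
Step 4 — H = 0.002554 - j0.05048.
Step 5 — Magnitude: |H| = 0.05054 (-25.9 dB); phase: φ = -87.1°.

|H| = 0.05054 (-25.9 dB), φ = -87.1°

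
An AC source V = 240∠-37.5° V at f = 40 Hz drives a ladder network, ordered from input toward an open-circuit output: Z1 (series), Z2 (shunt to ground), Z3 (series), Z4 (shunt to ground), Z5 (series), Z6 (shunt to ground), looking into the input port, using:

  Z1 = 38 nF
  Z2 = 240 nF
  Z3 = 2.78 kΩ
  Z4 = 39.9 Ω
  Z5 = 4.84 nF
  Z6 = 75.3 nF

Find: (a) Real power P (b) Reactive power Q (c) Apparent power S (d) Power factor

Step 1 — Angular frequency: ω = 2π·f = 2π·40 = 251.3 rad/s.
Step 2 — Component impedances:
  Z1: Z = 1/(jωC) = -j/(ω·C) = 0 - j1.047e+05 Ω
  Z2: Z = 1/(jωC) = -j/(ω·C) = 0 - j1.658e+04 Ω
  Z3: Z = R = 2780 Ω
  Z4: Z = R = 39.9 Ω
  Z5: Z = 1/(jωC) = -j/(ω·C) = 0 - j8.221e+05 Ω
  Z6: Z = 1/(jωC) = -j/(ω·C) = 0 - j5.284e+04 Ω
Step 3 — Ladder network (open output): work backward from the far end, alternating series and parallel combinations. Z_in = 2741 - j1.052e+05 Ω = 1.052e+05∠-88.5° Ω.
Step 4 — Source phasor: V = 240∠-37.5° V = 190.4 - j146.1 V.
Step 5 — Current: I = V / Z = 0.001435 + j0.001773 A = 0.002281∠51.0° A.
Step 6 — Complex power: S = V·I* = 0.01426 - j0.5473 VA.
Step 7 — Real power: P = Re(S) = 0.01426 W.
Step 8 — Reactive power: Q = Im(S) = -0.5473 VAR.
Step 9 — Apparent power: |S| = 0.5475 VA.
Step 10 — Power factor: PF = P/|S| = 0.02605 (leading).

(a) P = 0.01426 W  (b) Q = -0.5473 VAR  (c) S = 0.5475 VA  (d) PF = 0.02605 (leading)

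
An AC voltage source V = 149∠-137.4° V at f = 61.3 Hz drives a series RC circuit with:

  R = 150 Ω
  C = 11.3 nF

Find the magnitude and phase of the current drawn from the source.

Step 1 — Angular frequency: ω = 2π·f = 2π·61.3 = 385.2 rad/s.
Step 2 — Component impedances:
  R: Z = R = 150 Ω
  C: Z = 1/(jωC) = -j/(ω·C) = 0 - j2.298e+05 Ω
Step 3 — Series combination: Z_total = R + C = 150 - j2.298e+05 Ω = 2.298e+05∠-90.0° Ω.
Step 4 — Source phasor: V = 149∠-137.4° V = -109.7 - j100.9 V.
Step 5 — Ohm's law: I = V / Z_total = (-109.7 - j100.9) / (150 - j2.298e+05) = 0.0004386 - j0.0004776 A.
Step 6 — Convert to polar: |I| = 0.0006485 A, ∠I = -47.4°.

I = 0.0006485∠-47.4° A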